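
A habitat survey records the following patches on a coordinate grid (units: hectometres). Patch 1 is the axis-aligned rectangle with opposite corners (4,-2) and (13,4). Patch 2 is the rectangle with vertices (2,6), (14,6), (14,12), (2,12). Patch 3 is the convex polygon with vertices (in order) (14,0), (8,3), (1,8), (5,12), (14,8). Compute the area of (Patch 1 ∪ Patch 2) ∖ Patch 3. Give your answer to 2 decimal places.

65.71

|Patch 1 ∪ Patch 2| = 126.
|(Patch 1 ∪ Patch 2) ∩ Patch 3| = 60.2929.
|(Patch 1 ∪ Patch 2) ∖ Patch 3| = 126 − 60.2929 = 65.71.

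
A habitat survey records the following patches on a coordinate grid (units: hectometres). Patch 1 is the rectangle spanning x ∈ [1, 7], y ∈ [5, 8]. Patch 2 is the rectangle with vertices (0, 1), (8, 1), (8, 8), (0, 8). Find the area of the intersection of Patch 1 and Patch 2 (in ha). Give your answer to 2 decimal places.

|Patch 1∩Patch 2|: x∈[1,7], y∈[5,8] → 6·3 = 18.

18.00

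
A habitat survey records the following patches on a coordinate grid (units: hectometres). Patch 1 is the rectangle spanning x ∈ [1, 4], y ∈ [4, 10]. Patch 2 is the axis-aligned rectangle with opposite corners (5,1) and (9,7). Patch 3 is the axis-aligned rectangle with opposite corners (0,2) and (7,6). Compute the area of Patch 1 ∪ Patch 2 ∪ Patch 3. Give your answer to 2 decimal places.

56.00

By inclusion–exclusion:
Individual areas: |Patch 1| = 18, |Patch 2| = 24, |Patch 3| = 28.
|Patch 1∩Patch 2| = 0 (no overlap).
|Patch 1∩Patch 3|: x∈[1,4], y∈[4,6] → 3·2 = 6.
|Patch 2∩Patch 3|: x∈[5,7], y∈[2,6] → 2·4 = 8.
|Patch 1∩Patch 2∩Patch 3| = 0.
|Patch 1 ∪ Patch 2 ∪ Patch 3| = 70 − 14 + 0 = 56.00.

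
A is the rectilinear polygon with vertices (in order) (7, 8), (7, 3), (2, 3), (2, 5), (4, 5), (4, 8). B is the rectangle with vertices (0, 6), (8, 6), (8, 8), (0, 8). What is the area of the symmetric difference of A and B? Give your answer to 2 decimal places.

23.00

|A| = 19, |B| = 16, |A∩B| = 6.
|A △ B| = |A| + |B| − 2·|A∩B| = 19 + 16 − 12 = 23.00.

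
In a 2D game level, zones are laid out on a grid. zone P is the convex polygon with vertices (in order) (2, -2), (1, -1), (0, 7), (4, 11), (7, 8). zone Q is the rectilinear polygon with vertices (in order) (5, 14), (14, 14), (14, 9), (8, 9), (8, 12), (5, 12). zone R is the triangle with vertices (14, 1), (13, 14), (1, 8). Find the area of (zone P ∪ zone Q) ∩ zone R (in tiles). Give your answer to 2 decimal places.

33.35

|zone P ∪ zone Q| = 84.
|(zone P ∪ zone Q) ∩ zone R| = 33.35.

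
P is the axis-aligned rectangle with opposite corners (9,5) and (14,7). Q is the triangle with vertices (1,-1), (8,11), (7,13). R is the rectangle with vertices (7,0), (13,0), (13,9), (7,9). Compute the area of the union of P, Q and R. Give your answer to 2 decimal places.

69.00

By inclusion–exclusion:
Individual areas: |P| = 10, |Q| = 13, |R| = 54.
|P∩Q| = 0.
|P∩R|: x∈[9,13], y∈[5,7] → 4·2 = 8.
|Q∩R| = 0.
|P∩Q∩R| = 0.
|P ∪ Q ∪ R| = 77 − 8 + 0 = 69.00.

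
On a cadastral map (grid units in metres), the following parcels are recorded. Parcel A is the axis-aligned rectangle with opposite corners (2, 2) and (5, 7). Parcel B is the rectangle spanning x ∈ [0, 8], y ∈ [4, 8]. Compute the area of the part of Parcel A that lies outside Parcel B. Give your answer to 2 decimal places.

6.00

|Parcel A∩Parcel B|: x∈[2,5], y∈[4,7] → 3·3 = 9.
|Parcel A| = 15.
|Parcel A ∖ Parcel B| = |Parcel A| − |Parcel A∩Parcel B| = 15 − 9 = 6.00.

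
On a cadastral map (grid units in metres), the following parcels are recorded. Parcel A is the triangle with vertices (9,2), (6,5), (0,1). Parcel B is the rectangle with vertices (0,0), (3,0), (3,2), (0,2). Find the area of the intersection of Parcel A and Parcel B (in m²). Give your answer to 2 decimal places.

1.75

The intersection is the polygon with vertices (1.5,2), (3,2), (3,1.333), (0,1).
By the shoelace formula its area is 1.75.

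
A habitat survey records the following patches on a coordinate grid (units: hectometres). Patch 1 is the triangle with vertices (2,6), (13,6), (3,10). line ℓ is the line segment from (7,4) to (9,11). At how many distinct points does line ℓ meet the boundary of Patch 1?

2

The segment meets the boundary at (8.128,7.949), (7.571,6).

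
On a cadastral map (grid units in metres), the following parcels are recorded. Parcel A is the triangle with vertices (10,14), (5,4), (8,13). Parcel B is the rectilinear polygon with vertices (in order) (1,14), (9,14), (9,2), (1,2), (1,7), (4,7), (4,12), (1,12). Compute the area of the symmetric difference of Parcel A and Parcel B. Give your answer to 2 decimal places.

|Parcel A| = 7.5, |Parcel B| = 81, |Parcel A∩Parcel B| = 6.75.
|Parcel A △ Parcel B| = |Parcel A| + |Parcel B| − 2·|Parcel A∩Parcel B| = 7.5 + 81 − 13.5 = 75.00.

75.00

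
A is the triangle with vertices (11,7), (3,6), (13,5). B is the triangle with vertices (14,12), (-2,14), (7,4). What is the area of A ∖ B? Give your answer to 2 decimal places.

5.70

|A| = 9, |A∩B| = 3.3024.
|A ∖ B| = |A| − |A∩B| = 9 − 3.3024 = 5.70.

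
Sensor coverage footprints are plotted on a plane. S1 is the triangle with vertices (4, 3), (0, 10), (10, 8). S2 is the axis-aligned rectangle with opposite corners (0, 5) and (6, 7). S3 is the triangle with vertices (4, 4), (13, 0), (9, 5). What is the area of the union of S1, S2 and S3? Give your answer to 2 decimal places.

49.67

By inclusion–exclusion:
Individual areas: |S1| = 31, |S2| = 12, |S3| = 14.5.
|S1∩S2| = 7.4286.
|S1∩S3| = 0.3982.
|S2∩S3| = 0.
|S1∩S2∩S3| = 0.
|S1 ∪ S2 ∪ S3| = 57.5 − 7.8267 + 0 = 49.67.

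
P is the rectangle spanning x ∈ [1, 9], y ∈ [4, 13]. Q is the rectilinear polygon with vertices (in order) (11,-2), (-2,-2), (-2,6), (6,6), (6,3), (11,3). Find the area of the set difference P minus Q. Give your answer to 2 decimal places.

62.00

|P| = 72, |P∩Q| = 10.
|P ∖ Q| = |P| − |P∩Q| = 72 − 10 = 62.00.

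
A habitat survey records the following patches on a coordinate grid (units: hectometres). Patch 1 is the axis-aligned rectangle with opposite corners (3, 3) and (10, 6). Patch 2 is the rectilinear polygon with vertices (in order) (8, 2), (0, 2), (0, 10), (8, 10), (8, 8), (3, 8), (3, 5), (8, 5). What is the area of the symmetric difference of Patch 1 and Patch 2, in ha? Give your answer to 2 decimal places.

|Patch 1| = 21, |Patch 2| = 49, |Patch 1∩Patch 2| = 10.
|Patch 1 △ Patch 2| = |Patch 1| + |Patch 2| − 2·|Patch 1∩Patch 2| = 21 + 49 − 20 = 50.00.

50.00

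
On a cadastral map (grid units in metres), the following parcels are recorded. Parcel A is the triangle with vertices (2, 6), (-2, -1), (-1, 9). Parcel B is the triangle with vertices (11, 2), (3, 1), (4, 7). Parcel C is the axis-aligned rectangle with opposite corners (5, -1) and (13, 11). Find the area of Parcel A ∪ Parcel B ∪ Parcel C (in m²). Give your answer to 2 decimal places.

By inclusion–exclusion:
Individual areas: |Parcel A| = 16.5, |Parcel B| = 23.5, |Parcel C| = 96.
|Parcel A∩Parcel B| = 0.
|Parcel A∩Parcel C| = 0.
|Parcel B∩Parcel C| = 15.1071.
|Parcel A∩Parcel B∩Parcel C| = 0.
|Parcel A ∪ Parcel B ∪ Parcel C| = 136 − 15.1071 + 0 = 120.89.

120.89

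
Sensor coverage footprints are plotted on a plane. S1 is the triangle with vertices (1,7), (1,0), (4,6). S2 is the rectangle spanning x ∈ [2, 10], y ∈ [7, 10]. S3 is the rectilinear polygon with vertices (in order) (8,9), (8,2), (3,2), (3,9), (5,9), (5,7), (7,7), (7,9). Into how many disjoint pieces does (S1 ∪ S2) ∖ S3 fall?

(S1 ∪ S2) ∖ S3 splits into 2 disjoint pieces (area 9.3333, area 18).

2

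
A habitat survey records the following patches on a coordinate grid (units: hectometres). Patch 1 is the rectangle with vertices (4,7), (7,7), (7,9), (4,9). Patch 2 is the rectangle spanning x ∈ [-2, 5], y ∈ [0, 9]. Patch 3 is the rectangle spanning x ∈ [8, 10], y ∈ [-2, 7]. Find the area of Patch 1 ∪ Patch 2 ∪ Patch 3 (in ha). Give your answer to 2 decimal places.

85.00

By inclusion–exclusion:
Individual areas: |Patch 1| = 6, |Patch 2| = 63, |Patch 3| = 18.
|Patch 1∩Patch 2|: x∈[4,5], y∈[7,9] → 1·2 = 2.
|Patch 1∩Patch 3| = 0 (no overlap).
|Patch 2∩Patch 3| = 0 (no overlap).
|Patch 1∩Patch 2∩Patch 3| = 0.
|Patch 1 ∪ Patch 2 ∪ Patch 3| = 87 − 2 + 0 = 85.00.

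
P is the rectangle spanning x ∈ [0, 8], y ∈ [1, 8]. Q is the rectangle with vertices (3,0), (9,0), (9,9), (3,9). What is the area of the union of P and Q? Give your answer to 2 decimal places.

By inclusion–exclusion:
Individual areas: |P| = 56, |Q| = 54.
|P∩Q|: x∈[3,8], y∈[1,8] → 5·7 = 35.
|P ∪ Q| = 110 − 35 = 75.00.

75.00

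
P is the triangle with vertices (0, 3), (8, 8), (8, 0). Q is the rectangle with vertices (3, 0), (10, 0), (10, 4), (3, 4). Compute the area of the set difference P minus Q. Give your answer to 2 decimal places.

|P| = 32, |P∩Q| = 15.3125.
|P ∖ Q| = |P| − |P∩Q| = 32 − 15.3125 = 16.69.

16.69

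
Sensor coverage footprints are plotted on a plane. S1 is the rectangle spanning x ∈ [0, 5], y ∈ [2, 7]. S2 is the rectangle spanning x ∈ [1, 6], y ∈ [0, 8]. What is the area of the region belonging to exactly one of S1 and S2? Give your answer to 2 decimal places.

25.00

|S1∩S2|: x∈[1,5], y∈[2,7] → 4·5 = 20.
|S1 △ S2| = |S1| + |S2| − 2·|S1∩S2| = 25 + 40 − 40 = 25.00.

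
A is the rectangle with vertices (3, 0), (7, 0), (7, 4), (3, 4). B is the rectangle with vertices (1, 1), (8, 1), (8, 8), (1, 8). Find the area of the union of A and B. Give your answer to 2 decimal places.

53.00

By inclusion–exclusion:
Individual areas: |A| = 16, |B| = 49.
|A∩B|: x∈[3,7], y∈[1,4] → 4·3 = 12.
|A ∪ B| = 65 − 12 = 53.00.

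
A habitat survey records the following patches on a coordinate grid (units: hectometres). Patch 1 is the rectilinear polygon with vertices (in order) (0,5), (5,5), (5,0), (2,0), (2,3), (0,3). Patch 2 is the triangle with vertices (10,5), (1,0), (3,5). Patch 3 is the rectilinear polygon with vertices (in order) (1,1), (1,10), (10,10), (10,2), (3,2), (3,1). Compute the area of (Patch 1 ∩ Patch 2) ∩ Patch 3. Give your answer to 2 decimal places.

|Patch 1 ∩ Patch 2| = 9.5833.
|(Patch 1 ∩ Patch 2) ∩ Patch 3| = 8.69.

8.69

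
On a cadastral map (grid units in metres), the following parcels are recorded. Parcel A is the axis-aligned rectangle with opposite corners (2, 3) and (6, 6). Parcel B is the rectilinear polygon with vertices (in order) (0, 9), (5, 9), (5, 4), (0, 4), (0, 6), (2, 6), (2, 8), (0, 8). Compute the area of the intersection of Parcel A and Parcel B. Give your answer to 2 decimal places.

The intersection is the polygon with vertices (5,6), (5,4), (2,4), (2,6).
By the shoelace formula its area is 6.00.

6.00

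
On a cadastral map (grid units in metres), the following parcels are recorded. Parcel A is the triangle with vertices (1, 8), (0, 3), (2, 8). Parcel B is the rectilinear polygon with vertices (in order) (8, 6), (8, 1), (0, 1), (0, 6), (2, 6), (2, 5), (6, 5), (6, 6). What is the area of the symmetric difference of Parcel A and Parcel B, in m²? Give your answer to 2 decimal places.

|Parcel A| = 2.5, |Parcel B| = 36, |Parcel A∩Parcel B| = 0.9.
|Parcel A △ Parcel B| = |Parcel A| + |Parcel B| − 2·|Parcel A∩Parcel B| = 2.5 + 36 − 1.8 = 36.70.

36.70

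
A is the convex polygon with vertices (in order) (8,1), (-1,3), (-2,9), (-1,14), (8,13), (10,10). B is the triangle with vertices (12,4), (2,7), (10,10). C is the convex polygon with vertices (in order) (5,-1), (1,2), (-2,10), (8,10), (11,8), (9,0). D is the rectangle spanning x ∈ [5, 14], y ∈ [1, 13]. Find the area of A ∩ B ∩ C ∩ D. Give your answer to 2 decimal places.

14.84

The intersection is the polygon with vertices (8.72,9.52), (9.742,8.839), (8.875,4.938), (5,6.1), (5,8.125).
By the shoelace formula its area is 14.84.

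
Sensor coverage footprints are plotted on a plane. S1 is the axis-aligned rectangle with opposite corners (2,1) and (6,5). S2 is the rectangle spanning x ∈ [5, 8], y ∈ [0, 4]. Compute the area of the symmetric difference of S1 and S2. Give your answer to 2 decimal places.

22.00

|S1∩S2|: x∈[5,6], y∈[1,4] → 1·3 = 3.
|S1 △ S2| = |S1| + |S2| − 2·|S1∩S2| = 16 + 12 − 6 = 22.00.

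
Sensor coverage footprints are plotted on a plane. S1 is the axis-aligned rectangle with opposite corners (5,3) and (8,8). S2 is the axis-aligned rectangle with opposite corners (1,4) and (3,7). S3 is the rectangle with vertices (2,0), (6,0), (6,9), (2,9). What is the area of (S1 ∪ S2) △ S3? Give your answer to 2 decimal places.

|S1 ∪ S2| = 21.
|(S1 ∪ S2) ∩ S3| = 8.
|(S1 ∪ S2) △ S3| = 21 + 36 − 16 = 41.00.

41.00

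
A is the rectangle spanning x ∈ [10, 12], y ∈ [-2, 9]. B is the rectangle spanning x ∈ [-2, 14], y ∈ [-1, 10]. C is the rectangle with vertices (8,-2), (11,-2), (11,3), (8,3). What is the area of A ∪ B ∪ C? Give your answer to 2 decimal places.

By inclusion–exclusion:
Individual areas: |A| = 22, |B| = 176, |C| = 15.
|A∩B|: x∈[10,12], y∈[-1,9] → 2·10 = 20.
|A∩C|: x∈[10,11], y∈[-2,3] → 1·5 = 5.
|B∩C|: x∈[8,11], y∈[-1,3] → 3·4 = 12.
|A∩B∩C| = 4.
|A ∪ B ∪ C| = 213 − 37 + 4 = 180.00.

180.00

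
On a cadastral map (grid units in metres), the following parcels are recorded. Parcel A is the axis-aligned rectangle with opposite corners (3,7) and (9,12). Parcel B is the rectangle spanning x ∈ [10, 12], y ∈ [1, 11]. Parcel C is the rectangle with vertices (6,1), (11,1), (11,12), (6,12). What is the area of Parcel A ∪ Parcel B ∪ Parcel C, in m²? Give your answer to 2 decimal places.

By inclusion–exclusion:
Individual areas: |Parcel A| = 30, |Parcel B| = 20, |Parcel C| = 55.
|Parcel A∩Parcel B| = 0 (no overlap).
|Parcel A∩Parcel C|: x∈[6,9], y∈[7,12] → 3·5 = 15.
|Parcel B∩Parcel C|: x∈[10,11], y∈[1,11] → 1·10 = 10.
|Parcel A∩Parcel B∩Parcel C| = 0.
|Parcel A ∪ Parcel B ∪ Parcel C| = 105 − 25 + 0 = 80.00.

80.00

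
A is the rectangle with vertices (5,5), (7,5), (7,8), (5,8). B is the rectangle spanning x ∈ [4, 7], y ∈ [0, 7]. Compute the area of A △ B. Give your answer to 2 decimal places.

|A∩B|: x∈[5,7], y∈[5,7] → 2·2 = 4.
|A △ B| = |A| + |B| − 2·|A∩B| = 6 + 21 − 8 = 19.00.

19.00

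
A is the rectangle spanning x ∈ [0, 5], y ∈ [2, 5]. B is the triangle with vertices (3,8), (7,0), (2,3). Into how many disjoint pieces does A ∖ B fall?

A ∖ B splits into 2 disjoint pieces (area 0.25, area 7.2333).

2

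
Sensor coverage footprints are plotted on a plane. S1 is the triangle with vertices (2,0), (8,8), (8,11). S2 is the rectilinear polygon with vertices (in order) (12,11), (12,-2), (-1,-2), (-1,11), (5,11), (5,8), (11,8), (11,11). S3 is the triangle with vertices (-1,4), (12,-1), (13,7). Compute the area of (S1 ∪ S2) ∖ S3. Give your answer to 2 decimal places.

|S1 ∪ S2| = 153.4545.
|(S1 ∪ S2) ∩ S3| = 50.6071.
|(S1 ∪ S2) ∖ S3| = 153.4545 − 50.6071 = 102.85.

102.85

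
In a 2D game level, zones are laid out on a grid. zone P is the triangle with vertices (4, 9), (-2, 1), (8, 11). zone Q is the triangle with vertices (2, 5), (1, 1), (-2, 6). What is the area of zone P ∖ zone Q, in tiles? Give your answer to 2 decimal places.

|zone P| = 10, |zone P∩zone Q| = 1.5844.
|zone P ∖ zone Q| = |zone P| − |zone P∩zone Q| = 10 − 1.5844 = 8.42.

8.42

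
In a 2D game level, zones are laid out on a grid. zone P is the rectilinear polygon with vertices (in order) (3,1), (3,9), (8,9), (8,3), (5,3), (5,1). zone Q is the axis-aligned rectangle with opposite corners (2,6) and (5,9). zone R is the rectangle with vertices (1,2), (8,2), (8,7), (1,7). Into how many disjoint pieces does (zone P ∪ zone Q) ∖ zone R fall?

(zone P ∪ zone Q) ∖ zone R splits into 2 disjoint pieces (area 12, area 2).

2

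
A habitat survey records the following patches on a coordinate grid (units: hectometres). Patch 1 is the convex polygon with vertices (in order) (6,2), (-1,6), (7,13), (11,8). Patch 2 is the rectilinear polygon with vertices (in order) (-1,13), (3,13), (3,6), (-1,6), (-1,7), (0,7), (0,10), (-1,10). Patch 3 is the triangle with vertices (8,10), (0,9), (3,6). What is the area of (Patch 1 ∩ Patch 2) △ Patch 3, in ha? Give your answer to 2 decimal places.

13.99

|Patch 1 ∩ Patch 2| = 7.
|(Patch 1 ∩ Patch 2) ∩ Patch 3| = 3.2562.
|(Patch 1 ∩ Patch 2) △ Patch 3| = 7 + 13.5 − 6.5125 = 13.99.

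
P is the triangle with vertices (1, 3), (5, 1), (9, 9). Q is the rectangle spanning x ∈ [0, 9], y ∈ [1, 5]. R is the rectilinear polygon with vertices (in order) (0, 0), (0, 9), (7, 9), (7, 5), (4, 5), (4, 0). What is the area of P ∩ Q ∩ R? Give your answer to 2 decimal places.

5.58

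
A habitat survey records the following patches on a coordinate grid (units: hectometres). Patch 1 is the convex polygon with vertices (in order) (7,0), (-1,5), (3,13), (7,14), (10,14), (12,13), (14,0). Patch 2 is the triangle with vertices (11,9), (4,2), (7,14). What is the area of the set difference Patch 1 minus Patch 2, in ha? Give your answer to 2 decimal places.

|Patch 1| = 152, |Patch 1∩Patch 2| = 31.5.
|Patch 1 ∖ Patch 2| = |Patch 1| − |Patch 1∩Patch 2| = 152 − 31.5 = 120.50.

120.50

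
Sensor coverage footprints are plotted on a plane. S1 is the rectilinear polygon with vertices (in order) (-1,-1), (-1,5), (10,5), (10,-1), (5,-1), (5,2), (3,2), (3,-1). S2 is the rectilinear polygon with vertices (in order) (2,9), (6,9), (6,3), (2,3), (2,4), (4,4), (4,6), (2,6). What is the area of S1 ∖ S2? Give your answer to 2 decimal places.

54.00

|S1| = 60, |S1∩S2| = 6.
|S1 ∖ S2| = |S1| − |S1∩S2| = 60 − 6 = 54.00.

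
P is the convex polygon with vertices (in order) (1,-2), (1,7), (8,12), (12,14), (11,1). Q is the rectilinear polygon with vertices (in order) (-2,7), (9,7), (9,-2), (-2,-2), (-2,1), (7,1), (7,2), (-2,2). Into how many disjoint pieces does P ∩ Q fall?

P ∩ Q is a single connected region.

1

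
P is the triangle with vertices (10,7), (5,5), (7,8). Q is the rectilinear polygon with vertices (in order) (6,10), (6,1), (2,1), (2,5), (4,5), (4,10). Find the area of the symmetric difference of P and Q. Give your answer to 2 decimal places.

30.40

|P| = 5.5, |Q| = 26, |P∩Q| = 0.55.
|P △ Q| = |P| + |Q| − 2·|P∩Q| = 5.5 + 26 − 1.1 = 30.40.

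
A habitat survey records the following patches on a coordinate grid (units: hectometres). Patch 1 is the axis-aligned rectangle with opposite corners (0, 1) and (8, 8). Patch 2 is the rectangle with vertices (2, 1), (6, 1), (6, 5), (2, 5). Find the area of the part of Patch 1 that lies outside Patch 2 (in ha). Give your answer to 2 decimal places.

|Patch 1∩Patch 2|: x∈[2,6], y∈[1,5] → 4·4 = 16.
|Patch 1| = 56.
|Patch 1 ∖ Patch 2| = |Patch 1| − |Patch 1∩Patch 2| = 56 − 16 = 40.00.

40.00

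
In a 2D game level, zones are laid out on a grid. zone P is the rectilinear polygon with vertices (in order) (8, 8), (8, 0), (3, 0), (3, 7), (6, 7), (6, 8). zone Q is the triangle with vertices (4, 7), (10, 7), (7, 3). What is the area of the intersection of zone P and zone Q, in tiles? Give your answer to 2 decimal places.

The intersection is the polygon with vertices (8,4.333), (7,3), (4,7), (6,7), (8,7).
By the shoelace formula its area is 9.33.

9.33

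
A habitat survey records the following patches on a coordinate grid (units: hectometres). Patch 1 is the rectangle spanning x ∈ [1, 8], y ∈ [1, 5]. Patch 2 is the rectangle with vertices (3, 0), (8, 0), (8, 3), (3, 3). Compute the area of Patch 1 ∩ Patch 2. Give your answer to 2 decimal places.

|Patch 1∩Patch 2|: x∈[3,8], y∈[1,3] → 5·2 = 10.

10.00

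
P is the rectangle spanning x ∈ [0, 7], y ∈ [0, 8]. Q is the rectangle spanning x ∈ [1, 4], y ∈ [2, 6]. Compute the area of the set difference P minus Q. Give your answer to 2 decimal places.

|P∩Q|: x∈[1,4], y∈[2,6] → 3·4 = 12.
|P| = 56.
|P ∖ Q| = |P| − |P∩Q| = 56 − 12 = 44.00.

44.00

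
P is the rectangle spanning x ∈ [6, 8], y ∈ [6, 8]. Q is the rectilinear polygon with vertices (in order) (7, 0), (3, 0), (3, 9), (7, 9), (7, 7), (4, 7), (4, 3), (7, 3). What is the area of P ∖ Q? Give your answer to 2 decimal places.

3.00

|P| = 4, |P∩Q| = 1.
|P ∖ Q| = |P| − |P∩Q| = 4 − 1 = 3.00.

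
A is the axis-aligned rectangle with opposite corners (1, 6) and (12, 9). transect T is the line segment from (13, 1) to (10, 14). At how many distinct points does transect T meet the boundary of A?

The segment meets the boundary at (11.154,9), (11.846,6).

2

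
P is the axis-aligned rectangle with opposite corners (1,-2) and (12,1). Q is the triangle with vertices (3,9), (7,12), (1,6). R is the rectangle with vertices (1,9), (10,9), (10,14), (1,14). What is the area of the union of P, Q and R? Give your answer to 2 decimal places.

79.50

By inclusion–exclusion:
Individual areas: |P| = 33, |Q| = 3, |R| = 45.
|P∩Q| = 0.
|P∩R| = 0 (no overlap).
|Q∩R| = 1.5.
|P∩Q∩R| = 0.
|P ∪ Q ∪ R| = 81 − 1.5 + 0 = 79.50.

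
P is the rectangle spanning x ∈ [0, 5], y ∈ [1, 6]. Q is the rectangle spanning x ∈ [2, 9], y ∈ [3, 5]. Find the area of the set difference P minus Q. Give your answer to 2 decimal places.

19.00

|P∩Q|: x∈[2,5], y∈[3,5] → 3·2 = 6.
|P| = 25.
|P ∖ Q| = |P| − |P∩Q| = 25 − 6 = 19.00.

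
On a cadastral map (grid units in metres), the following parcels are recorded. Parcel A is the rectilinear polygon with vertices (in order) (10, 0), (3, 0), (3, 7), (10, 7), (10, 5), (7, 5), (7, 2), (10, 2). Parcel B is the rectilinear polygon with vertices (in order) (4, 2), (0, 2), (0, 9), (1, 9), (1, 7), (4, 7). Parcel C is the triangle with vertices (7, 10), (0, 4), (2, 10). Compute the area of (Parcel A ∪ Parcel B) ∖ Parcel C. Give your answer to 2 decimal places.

53.25

|Parcel A ∪ Parcel B| = 57.
|(Parcel A ∪ Parcel B) ∩ Parcel C| = 3.75.
|(Parcel A ∪ Parcel B) ∖ Parcel C| = 57 − 3.75 = 53.25.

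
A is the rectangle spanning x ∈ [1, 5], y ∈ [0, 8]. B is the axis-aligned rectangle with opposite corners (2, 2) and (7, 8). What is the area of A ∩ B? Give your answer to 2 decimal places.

|A∩B|: x∈[2,5], y∈[2,8] → 3·6 = 18.

18.00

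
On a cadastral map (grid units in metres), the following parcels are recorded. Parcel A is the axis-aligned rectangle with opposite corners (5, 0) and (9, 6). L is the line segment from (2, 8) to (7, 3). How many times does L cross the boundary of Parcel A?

1

The segment meets the boundary at (5,5).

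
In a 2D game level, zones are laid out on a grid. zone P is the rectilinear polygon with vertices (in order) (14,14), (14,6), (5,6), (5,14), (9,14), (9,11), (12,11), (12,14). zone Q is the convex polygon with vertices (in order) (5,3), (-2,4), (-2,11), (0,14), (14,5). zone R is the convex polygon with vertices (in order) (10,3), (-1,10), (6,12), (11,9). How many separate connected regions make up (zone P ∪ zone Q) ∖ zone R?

2

(zone P ∪ zone Q) ∖ zone R splits into 2 disjoint pieces (area 39.7497, area 52.2269).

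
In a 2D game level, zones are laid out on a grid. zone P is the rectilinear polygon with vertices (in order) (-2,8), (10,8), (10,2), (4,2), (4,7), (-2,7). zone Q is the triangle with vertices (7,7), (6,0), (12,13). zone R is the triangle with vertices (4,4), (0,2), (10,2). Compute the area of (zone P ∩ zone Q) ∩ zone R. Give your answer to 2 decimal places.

The region (zone P ∩ zone Q) ∩ zone R is the polygon with vertices (6.923,2), (6.286,2), (6.455,3.182), (7.333,2.889).
By the shoelace formula its area is 0.83.

0.83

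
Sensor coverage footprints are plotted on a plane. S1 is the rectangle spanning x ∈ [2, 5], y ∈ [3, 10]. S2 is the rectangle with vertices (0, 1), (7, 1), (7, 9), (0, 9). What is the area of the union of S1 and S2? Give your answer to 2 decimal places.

By inclusion–exclusion:
Individual areas: |S1| = 21, |S2| = 56.
|S1∩S2|: x∈[2,5], y∈[3,9] → 3·6 = 18.
|S1 ∪ S2| = 77 − 18 = 59.00.

59.00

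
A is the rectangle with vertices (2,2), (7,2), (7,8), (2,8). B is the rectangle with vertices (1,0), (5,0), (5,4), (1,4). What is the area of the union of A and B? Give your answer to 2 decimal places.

By inclusion–exclusion:
Individual areas: |A| = 30, |B| = 16.
|A∩B|: x∈[2,5], y∈[2,4] → 3·2 = 6.
|A ∪ B| = 46 − 6 = 40.00.

40.00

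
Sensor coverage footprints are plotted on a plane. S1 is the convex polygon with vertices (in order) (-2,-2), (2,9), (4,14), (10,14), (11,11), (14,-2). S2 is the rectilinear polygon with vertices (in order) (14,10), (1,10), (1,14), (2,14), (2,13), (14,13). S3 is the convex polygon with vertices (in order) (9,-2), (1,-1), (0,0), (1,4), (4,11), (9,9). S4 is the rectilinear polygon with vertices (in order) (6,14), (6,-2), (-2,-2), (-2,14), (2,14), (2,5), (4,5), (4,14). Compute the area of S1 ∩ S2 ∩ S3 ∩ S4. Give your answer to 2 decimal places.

The intersection is the polygon with vertices (6,10.2), (6,10), (4,10), (4,11).
By the shoelace formula its area is 1.20.

1.20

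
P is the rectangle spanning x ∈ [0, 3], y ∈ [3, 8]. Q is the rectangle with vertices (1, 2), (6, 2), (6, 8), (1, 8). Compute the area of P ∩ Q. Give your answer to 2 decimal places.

|P∩Q|: x∈[1,3], y∈[3,8] → 2·5 = 10.

10.00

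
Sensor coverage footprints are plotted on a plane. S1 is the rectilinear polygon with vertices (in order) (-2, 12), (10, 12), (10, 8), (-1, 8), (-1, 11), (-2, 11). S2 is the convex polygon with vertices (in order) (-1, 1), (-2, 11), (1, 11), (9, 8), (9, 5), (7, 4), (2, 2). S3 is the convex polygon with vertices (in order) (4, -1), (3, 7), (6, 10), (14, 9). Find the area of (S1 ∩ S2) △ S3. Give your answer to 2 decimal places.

|S1 ∩ S2| = 18.
|(S1 ∩ S2) ∩ S3| = 3.4091.
|(S1 ∩ S2) △ S3| = 18 + 58.5 − 6.8182 = 69.68.

69.68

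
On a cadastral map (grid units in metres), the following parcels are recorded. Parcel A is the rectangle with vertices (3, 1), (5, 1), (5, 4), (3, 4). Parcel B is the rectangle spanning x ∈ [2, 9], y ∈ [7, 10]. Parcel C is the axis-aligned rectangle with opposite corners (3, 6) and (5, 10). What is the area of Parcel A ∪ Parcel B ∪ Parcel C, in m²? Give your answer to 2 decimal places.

29.00

By inclusion–exclusion:
Individual areas: |Parcel A| = 6, |Parcel B| = 21, |Parcel C| = 8.
|Parcel A∩Parcel B| = 0 (no overlap).
|Parcel A∩Parcel C| = 0 (no overlap).
|Parcel B∩Parcel C|: x∈[3,5], y∈[7,10] → 2·3 = 6.
|Parcel A∩Parcel B∩Parcel C| = 0.
|Parcel A ∪ Parcel B ∪ Parcel C| = 35 − 6 + 0 = 29.00.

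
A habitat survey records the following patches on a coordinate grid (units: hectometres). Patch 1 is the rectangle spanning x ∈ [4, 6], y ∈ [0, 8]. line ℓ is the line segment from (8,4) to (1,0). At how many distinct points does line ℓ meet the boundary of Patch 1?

2

The segment meets the boundary at (4,1.714), (6,2.857).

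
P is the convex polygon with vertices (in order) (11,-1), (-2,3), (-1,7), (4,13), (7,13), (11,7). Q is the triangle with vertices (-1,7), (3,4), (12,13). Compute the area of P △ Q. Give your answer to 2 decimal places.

95.68

|P| = 121, |Q| = 31.5, |P∩Q| = 28.4118.
|P △ Q| = |P| + |Q| − 2·|P∩Q| = 121 + 31.5 − 56.8235 = 95.68.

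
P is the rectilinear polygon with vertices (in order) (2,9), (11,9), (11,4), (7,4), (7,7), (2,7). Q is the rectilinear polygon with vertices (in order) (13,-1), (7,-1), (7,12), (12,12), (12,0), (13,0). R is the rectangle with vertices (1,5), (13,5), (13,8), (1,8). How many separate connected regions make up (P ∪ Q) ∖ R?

2

(P ∪ Q) ∖ R splits into 2 disjoint pieces (area 25, area 31).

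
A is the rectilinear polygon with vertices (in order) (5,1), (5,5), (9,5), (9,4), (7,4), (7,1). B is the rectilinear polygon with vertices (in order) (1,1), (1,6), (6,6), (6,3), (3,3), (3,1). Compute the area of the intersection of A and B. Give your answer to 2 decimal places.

The intersection is the polygon with vertices (5,5), (6,5), (6,3), (5,3).
By the shoelace formula its area is 2.00.

2.00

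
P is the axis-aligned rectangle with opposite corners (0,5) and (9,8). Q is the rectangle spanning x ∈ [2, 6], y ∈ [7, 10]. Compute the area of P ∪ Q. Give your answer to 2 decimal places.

By inclusion–exclusion:
Individual areas: |P| = 27, |Q| = 12.
|P∩Q|: x∈[2,6], y∈[7,8] → 4·1 = 4.
|P ∪ Q| = 39 − 4 = 35.00.

35.00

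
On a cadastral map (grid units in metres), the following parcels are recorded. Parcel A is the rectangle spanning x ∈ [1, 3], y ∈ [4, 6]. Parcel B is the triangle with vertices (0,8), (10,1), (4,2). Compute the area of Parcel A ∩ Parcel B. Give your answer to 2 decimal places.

1.99

The intersection is the polygon with vertices (3,4), (2.667,4), (1.333,6), (2.857,6), (3,5.9).
By the shoelace formula its area is 1.99.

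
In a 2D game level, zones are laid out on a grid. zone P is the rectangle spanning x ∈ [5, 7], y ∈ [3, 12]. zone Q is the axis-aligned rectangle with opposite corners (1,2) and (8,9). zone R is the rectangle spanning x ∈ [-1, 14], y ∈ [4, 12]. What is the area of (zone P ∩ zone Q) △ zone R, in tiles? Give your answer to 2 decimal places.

|zone P ∩ zone Q| = 12.
|(zone P ∩ zone Q) ∩ zone R| = 10.
|(zone P ∩ zone Q) △ zone R| = 12 + 120 − 20 = 112.00.

112.00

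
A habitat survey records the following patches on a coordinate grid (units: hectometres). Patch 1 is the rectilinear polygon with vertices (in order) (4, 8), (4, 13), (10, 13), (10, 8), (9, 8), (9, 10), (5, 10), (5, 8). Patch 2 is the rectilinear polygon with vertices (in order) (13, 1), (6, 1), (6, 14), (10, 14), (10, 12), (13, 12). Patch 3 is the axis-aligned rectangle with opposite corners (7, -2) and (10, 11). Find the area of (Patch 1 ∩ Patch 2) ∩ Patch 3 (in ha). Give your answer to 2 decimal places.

The region (Patch 1 ∩ Patch 2) ∩ Patch 3 is the polygon with vertices (10,8), (9,8), (9,10), (7,10), (7,11), (10,11).
By the shoelace formula its area is 5.00.

5.00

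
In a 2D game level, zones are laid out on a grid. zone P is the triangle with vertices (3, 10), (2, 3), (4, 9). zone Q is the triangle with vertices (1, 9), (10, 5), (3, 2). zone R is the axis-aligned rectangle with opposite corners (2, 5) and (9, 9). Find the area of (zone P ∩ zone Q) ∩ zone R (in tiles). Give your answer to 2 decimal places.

2.03

The region (zone P ∩ zone Q) ∩ zone R is the polygon with vertices (3.613,7.839), (2.667,5), (2.286,5), (2.746,8.224).
By the shoelace formula its area is 2.03.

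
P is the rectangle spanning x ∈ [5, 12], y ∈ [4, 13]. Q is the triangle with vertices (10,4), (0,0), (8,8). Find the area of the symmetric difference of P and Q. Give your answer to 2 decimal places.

|P| = 63, |Q| = 24, |P∩Q| = 11.5.
|P △ Q| = |P| + |Q| − 2·|P∩Q| = 63 + 24 − 23 = 64.00.

64.00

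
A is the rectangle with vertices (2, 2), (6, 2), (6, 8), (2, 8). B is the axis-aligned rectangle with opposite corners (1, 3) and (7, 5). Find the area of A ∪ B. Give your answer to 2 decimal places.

By inclusion–exclusion:
Individual areas: |A| = 24, |B| = 12.
|A∩B|: x∈[2,6], y∈[3,5] → 4·2 = 8.
|A ∪ B| = 36 − 8 = 28.00.

28.00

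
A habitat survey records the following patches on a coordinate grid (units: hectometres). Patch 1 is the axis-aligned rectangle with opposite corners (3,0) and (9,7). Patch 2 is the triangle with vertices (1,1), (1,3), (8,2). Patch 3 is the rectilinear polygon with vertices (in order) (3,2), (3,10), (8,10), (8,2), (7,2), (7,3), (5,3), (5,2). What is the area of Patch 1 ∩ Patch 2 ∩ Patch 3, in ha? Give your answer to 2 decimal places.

1.21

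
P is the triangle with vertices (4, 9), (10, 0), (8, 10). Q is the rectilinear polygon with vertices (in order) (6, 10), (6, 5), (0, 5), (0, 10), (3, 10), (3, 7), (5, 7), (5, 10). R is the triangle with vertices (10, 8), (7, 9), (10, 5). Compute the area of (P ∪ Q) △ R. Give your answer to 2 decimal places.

|P ∪ Q| = 42.375.
|(P ∪ Q) ∩ R| = 1.0519.
|(P ∪ Q) △ R| = 42.375 + 4.5 − 2.1039 = 44.77.

44.77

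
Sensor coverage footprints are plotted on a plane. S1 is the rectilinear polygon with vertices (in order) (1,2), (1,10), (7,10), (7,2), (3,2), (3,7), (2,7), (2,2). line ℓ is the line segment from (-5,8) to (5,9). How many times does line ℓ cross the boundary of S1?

1

The segment meets the boundary at (1,8.6).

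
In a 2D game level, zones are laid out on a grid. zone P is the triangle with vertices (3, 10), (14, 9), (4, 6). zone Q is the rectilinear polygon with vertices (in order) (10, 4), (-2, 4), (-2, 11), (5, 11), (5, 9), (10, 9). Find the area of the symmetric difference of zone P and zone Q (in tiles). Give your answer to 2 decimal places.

64.66

|zone P| = 21.5, |zone Q| = 74, |zone P∩zone Q| = 15.4182.
|zone P △ zone Q| = |zone P| + |zone Q| − 2·|zone P∩zone Q| = 21.5 + 74 − 30.8364 = 64.66.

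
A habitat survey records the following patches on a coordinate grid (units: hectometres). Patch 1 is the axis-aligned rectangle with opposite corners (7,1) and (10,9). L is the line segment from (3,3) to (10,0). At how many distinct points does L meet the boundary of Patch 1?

The segment meets the boundary at (7.667,1), (7,1.286).

2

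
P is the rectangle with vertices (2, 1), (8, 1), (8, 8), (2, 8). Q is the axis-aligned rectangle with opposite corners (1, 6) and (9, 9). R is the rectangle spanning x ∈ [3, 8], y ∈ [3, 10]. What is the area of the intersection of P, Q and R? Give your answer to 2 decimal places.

10.00

The intersection is the polygon with vertices (8,8), (8,6), (3,6), (3,8).
By the shoelace formula its area is 10.00.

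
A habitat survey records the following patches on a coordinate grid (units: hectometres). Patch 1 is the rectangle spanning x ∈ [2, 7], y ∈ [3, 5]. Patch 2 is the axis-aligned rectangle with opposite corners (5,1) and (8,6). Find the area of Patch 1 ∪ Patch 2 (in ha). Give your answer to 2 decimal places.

By inclusion–exclusion:
Individual areas: |Patch 1| = 10, |Patch 2| = 15.
|Patch 1∩Patch 2|: x∈[5,7], y∈[3,5] → 2·2 = 4.
|Patch 1 ∪ Patch 2| = 25 − 4 = 21.00.

21.00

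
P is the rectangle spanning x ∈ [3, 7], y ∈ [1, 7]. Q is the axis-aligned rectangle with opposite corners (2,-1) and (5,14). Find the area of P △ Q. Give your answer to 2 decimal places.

|P∩Q|: x∈[3,5], y∈[1,7] → 2·6 = 12.
|P △ Q| = |P| + |Q| − 2·|P∩Q| = 24 + 45 − 24 = 45.00.

45.00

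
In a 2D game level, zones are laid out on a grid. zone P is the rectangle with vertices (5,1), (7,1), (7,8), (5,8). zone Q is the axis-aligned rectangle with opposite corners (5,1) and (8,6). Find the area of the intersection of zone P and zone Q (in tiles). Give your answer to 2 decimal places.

|zone P∩zone Q|: x∈[5,7], y∈[1,6] → 2·5 = 10.

10.00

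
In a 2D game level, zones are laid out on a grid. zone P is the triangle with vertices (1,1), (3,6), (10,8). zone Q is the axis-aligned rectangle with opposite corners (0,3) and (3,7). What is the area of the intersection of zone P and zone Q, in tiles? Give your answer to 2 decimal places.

The intersection is the polygon with vertices (3,6), (3,3), (1.8,3).
By the shoelace formula its area is 1.80.

1.80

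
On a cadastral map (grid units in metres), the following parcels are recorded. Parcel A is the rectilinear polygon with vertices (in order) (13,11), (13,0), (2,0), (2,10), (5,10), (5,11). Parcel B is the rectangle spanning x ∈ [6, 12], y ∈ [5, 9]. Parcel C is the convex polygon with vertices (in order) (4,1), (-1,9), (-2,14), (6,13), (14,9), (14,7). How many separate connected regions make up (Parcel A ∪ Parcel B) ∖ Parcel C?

2

(Parcel A ∪ Parcel B) ∖ Parcel C splits into 2 disjoint pieces (area 38.5, area 2.25).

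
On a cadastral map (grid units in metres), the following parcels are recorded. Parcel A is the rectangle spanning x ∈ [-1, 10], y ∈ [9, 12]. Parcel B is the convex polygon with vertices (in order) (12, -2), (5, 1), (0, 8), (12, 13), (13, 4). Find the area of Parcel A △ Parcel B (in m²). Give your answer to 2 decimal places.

123.50

|Parcel A| = 33, |Parcel B| = 114.5, |Parcel A∩Parcel B| = 12.
|Parcel A △ Parcel B| = |Parcel A| + |Parcel B| − 2·|Parcel A∩Parcel B| = 33 + 114.5 − 24 = 123.50.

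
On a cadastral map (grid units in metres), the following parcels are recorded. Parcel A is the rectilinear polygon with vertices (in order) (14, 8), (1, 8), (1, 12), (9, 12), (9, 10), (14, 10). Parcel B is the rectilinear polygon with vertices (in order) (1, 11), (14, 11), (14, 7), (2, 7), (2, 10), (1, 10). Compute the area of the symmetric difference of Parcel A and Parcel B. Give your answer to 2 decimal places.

27.00

|Parcel A| = 42, |Parcel B| = 49, |Parcel A∩Parcel B| = 32.
|Parcel A △ Parcel B| = |Parcel A| + |Parcel B| − 2·|Parcel A∩Parcel B| = 42 + 49 − 64 = 27.00.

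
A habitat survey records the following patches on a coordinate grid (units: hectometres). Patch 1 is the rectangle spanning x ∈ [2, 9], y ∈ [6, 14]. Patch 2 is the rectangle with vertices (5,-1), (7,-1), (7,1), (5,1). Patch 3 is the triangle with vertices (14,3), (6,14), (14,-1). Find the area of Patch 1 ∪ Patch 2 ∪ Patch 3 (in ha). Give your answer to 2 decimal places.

73.75

By inclusion–exclusion:
Individual areas: |Patch 1| = 56, |Patch 2| = 4, |Patch 3| = 16.
|Patch 1∩Patch 2| = 0 (no overlap).
|Patch 1∩Patch 3| = 2.25.
|Patch 2∩Patch 3| = 0.
|Patch 1∩Patch 2∩Patch 3| = 0.
|Patch 1 ∪ Patch 2 ∪ Patch 3| = 76 − 2.25 + 0 = 73.75.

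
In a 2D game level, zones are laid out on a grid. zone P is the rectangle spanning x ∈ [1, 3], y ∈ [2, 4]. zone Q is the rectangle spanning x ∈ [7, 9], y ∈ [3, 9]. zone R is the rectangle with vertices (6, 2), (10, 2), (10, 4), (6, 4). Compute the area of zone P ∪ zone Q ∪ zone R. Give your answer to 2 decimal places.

By inclusion–exclusion:
Individual areas: |zone P| = 4, |zone Q| = 12, |zone R| = 8.
|zone P∩zone Q| = 0 (no overlap).
|zone P∩zone R| = 0 (no overlap).
|zone Q∩zone R|: x∈[7,9], y∈[3,4] → 2·1 = 2.
|zone P∩zone Q∩zone R| = 0.
|zone P ∪ zone Q ∪ zone R| = 24 − 2 + 0 = 22.00.

22.00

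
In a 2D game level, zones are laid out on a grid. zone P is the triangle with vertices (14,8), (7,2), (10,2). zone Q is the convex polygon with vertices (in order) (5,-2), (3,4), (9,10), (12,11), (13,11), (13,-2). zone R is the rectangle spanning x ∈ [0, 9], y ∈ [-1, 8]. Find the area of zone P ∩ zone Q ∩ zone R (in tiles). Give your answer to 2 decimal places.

The intersection is the polygon with vertices (7,2), (9,3.714), (9,2).
By the shoelace formula its area is 1.71.

1.71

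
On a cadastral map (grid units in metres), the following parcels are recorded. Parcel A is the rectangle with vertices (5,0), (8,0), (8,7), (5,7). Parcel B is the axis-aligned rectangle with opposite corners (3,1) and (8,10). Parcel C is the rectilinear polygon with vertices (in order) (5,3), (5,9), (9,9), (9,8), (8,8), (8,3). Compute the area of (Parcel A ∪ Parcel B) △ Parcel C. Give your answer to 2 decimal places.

|Parcel A ∪ Parcel B| = 48.
|(Parcel A ∪ Parcel B) ∩ Parcel C| = 18.
|(Parcel A ∪ Parcel B) △ Parcel C| = 48 + 19 − 36 = 31.00.

31.00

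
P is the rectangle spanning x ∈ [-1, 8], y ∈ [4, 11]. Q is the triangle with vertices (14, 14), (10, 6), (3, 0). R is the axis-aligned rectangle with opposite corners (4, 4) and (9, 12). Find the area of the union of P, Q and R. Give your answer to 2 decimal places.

By inclusion–exclusion:
Individual areas: |P| = 63, |Q| = 16, |R| = 40.
|P∩Q| = 2.1472.
|P∩R|: x∈[4,8], y∈[4,11] → 4·7 = 28.
|Q∩R| = 4.4329.
|P∩Q∩R| = 2.1472.
|P ∪ Q ∪ R| = 119 − 34.5801 + 2.1472 = 86.57.

86.57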